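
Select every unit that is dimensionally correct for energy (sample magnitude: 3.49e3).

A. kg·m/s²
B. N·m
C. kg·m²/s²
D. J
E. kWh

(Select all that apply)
B, C, D, E

energy has SI base units: kg * m^2 / s^2

Checking each option against kg * m^2 / s^2:
  A. kg·m/s²: ✗ does not match
  B. N·m: ✓ matches
  C. kg·m²/s²: ✓ matches
  D. J: ✓ matches
  E. kWh: ✓ matches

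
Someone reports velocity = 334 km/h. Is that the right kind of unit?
Yes

velocity has SI base units: m / s
km/h reduces to the same SI base units, so it is a valid unit for velocity.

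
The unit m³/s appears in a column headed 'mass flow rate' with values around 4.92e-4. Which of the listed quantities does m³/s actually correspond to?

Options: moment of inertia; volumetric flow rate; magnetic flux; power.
volumetric flow rate

mass flow rate should have units dimensionally equivalent to kg / s (e.g. kg/s).
The given unit 'm³/s' reduces to m^3 / s. Of the listed options, that is the dimensionality of volumetric flow rate.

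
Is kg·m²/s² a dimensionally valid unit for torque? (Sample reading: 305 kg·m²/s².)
Yes

torque has SI base units: kg * m^2 / s^2
kg·m²/s² reduces to the same SI base units, so it is a valid unit for torque.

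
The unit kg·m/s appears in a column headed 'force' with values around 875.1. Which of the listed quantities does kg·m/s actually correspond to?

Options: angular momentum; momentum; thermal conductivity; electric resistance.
momentum

force should have units dimensionally equivalent to kg * m / s^2 (e.g. N).
The given unit 'kg·m/s' reduces to kg * m / s. Of the listed options, that is the dimensionality of momentum.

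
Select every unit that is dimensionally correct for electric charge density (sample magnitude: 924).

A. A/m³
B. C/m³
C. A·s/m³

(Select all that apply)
B, C

electric charge density has SI base units: A * s / m^3

Checking each option against A * s / m^3:
  A. A/m³: ✗ does not match
  B. C/m³: ✓ matches
  C. A·s/m³: ✓ matches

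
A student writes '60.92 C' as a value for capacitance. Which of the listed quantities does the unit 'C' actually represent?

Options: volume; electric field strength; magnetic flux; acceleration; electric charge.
electric charge

capacitance should have units dimensionally equivalent to A^2 * s^4 / (kg * m^2) (e.g. F).
The given unit 'C' reduces to A * s. Of the listed options, that is the dimensionality of electric charge.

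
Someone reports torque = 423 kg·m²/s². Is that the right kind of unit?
Yes

torque has SI base units: kg * m^2 / s^2
kg·m²/s² reduces to the same SI base units, so it is a valid unit for torque.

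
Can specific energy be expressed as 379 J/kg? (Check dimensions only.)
Yes

specific energy has SI base units: m^2 / s^2
J/kg reduces to the same SI base units, so it is a valid unit for specific energy.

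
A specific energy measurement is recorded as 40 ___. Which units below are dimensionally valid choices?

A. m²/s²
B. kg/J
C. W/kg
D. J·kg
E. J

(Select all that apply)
A

specific energy has SI base units: m^2 / s^2

Checking each option against m^2 / s^2:
  A. m²/s²: ✓ matches
  B. kg/J: ✗ does not match
  C. W/kg: ✗ does not match
  D. J·kg: ✗ does not match
  E. J: ✗ does not match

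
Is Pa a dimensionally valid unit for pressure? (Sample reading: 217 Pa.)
Yes

pressure has SI base units: kg / (m * s^2)
Pa reduces to the same SI base units, so it is a valid unit for pressure.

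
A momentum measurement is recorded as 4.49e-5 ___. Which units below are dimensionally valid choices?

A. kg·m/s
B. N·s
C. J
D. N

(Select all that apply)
A, B

momentum has SI base units: kg * m / s

Checking each option against kg * m / s:
  A. kg·m/s: ✓ matches
  B. N·s: ✓ matches
  C. J: ✗ does not match
  D. N: ✗ does not match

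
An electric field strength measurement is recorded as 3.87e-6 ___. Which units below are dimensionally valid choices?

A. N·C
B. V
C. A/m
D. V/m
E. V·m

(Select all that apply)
D

electric field strength has SI base units: kg * m / (A * s^3)

Checking each option against kg * m / (A * s^3):
  A. N·C: ✗ does not match
  B. V: ✗ does not match
  C. A/m: ✗ does not match
  D. V/m: ✓ matches
  E. V·m: ✗ does not match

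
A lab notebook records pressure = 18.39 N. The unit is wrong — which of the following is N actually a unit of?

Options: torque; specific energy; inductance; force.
force

pressure should have units dimensionally equivalent to kg / (m * s^2) (e.g. Pa).
The given unit 'N' reduces to kg * m / s^2. Of the listed options, that is the dimensionality of force.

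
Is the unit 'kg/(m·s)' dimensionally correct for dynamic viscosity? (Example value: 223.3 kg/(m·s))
Yes

dynamic viscosity has SI base units: kg / (m * s)
kg/(m·s) reduces to the same SI base units, so it is a valid unit for dynamic viscosity.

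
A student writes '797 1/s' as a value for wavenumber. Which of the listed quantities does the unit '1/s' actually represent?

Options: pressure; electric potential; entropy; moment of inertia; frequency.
frequency

wavenumber should have units dimensionally equivalent to 1 / m (e.g. 1/m).
The given unit '1/s' reduces to 1 / s. Of the listed options, that is the dimensionality of frequency.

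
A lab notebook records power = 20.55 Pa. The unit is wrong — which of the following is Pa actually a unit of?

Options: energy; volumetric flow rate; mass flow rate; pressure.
pressure

power should have units dimensionally equivalent to kg * m^2 / s^3 (e.g. W).
The given unit 'Pa' reduces to kg / (m * s^2). Of the listed options, that is the dimensionality of pressure.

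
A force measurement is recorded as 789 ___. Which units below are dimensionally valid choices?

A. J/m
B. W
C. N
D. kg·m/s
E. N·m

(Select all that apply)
A, C

force has SI base units: kg * m / s^2

Checking each option against kg * m / s^2:
  A. J/m: ✓ matches
  B. W: ✗ does not match
  C. N: ✓ matches
  D. kg·m/s: ✗ does not match
  E. N·m: ✗ does not match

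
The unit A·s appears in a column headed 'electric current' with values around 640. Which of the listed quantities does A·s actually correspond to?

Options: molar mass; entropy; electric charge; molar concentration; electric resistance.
electric charge

electric current should have units dimensionally equivalent to A (e.g. A).
The given unit 'A·s' reduces to A * s. Of the listed options, that is the dimensionality of electric charge.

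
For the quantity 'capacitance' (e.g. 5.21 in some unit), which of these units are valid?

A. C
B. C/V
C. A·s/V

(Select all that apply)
B, C

capacitance has SI base units: A^2 * s^4 / (kg * m^2)

Checking each option against A^2 * s^4 / (kg * m^2):
  A. C: ✗ does not match
  B. C/V: ✓ matches
  C. A·s/V: ✓ matches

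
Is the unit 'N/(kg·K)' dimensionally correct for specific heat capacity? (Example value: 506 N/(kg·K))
No

specific heat capacity has SI base units: m^2 / (s^2 * K)
N/(kg·K) does NOT reduce to m^2 / (s^2 * K); a valid unit for specific heat capacity would be e.g. J/(kg·K).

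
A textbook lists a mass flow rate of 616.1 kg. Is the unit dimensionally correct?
No

mass flow rate has SI base units: kg / s
kg does NOT reduce to kg / s; a valid unit for mass flow rate would be e.g. kg/s.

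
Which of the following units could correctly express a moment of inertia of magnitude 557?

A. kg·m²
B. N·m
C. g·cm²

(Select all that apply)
A, C

moment of inertia has SI base units: kg * m^2

Checking each option against kg * m^2:
  A. kg·m²: ✓ matches
  B. N·m: ✗ does not match
  C. g·cm²: ✓ matches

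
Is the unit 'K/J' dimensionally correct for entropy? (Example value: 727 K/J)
No

entropy has SI base units: kg * m^2 / (s^2 * K)
K/J does NOT reduce to kg * m^2 / (s^2 * K); a valid unit for entropy would be e.g. J/K.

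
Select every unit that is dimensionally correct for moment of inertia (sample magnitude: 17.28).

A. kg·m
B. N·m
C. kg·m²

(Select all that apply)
C

moment of inertia has SI base units: kg * m^2

Checking each option against kg * m^2:
  A. kg·m: ✗ does not match
  B. N·m: ✗ does not match
  C. kg·m²: ✓ matches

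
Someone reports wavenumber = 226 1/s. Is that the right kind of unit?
No

wavenumber has SI base units: 1 / m
1/s does NOT reduce to 1 / m; a valid unit for wavenumber would be e.g. 1/m.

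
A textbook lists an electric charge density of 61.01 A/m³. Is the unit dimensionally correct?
No

electric charge density has SI base units: A * s / m^3
A/m³ does NOT reduce to A * s / m^3; a valid unit for electric charge density would be e.g. C/m³.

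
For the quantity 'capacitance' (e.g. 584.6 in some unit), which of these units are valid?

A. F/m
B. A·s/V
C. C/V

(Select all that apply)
B, C

capacitance has SI base units: A^2 * s^4 / (kg * m^2)

Checking each option against A^2 * s^4 / (kg * m^2):
  A. F/m: ✗ does not match
  B. A·s/V: ✓ matches
  C. C/V: ✓ matches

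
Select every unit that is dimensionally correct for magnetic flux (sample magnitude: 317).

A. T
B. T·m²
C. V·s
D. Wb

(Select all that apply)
B, C, D

magnetic flux has SI base units: kg * m^2 / (A * s^2)

Checking each option against kg * m^2 / (A * s^2):
  A. T: ✗ does not match
  B. T·m²: ✓ matches
  C. V·s: ✓ matches
  D. Wb: ✓ matches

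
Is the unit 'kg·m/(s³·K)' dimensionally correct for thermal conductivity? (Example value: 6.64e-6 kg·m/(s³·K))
Yes

thermal conductivity has SI base units: kg * m / (s^3 * K)
kg·m/(s³·K) reduces to the same SI base units, so it is a valid unit for thermal conductivity.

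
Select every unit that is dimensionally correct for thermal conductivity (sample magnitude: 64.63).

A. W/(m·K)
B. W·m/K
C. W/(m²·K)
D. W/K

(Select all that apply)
A

thermal conductivity has SI base units: kg * m / (s^3 * K)

Checking each option against kg * m / (s^3 * K):
  A. W/(m·K): ✓ matches
  B. W·m/K: ✗ does not match
  C. W/(m²·K): ✗ does not match
  D. W/K: ✗ does not match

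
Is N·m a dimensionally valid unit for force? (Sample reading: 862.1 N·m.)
No

force has SI base units: kg * m / s^2
N·m does NOT reduce to kg * m / s^2; a valid unit for force would be e.g. N.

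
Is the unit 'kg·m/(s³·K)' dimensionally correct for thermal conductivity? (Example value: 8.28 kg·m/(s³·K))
Yes

thermal conductivity has SI base units: kg * m / (s^3 * K)
kg·m/(s³·K) reduces to the same SI base units, so it is a valid unit for thermal conductivity.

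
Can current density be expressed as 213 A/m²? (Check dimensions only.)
Yes

current density has SI base units: A / m^2
A/m² reduces to the same SI base units, so it is a valid unit for current density.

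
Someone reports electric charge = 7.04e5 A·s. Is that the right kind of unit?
Yes

electric charge has SI base units: A * s
A·s reduces to the same SI base units, so it is a valid unit for electric charge.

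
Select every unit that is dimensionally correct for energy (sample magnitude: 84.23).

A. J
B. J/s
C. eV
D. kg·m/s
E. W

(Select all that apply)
A, C

energy has SI base units: kg * m^2 / s^2

Checking each option against kg * m^2 / s^2:
  A. J: ✓ matches
  B. J/s: ✗ does not match
  C. eV: ✓ matches
  D. kg·m/s: ✗ does not match
  E. W: ✗ does not match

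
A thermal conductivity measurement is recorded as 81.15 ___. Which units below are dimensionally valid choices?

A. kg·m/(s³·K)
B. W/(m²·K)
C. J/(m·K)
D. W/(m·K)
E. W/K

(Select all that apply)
A, D

thermal conductivity has SI base units: kg * m / (s^3 * K)

Checking each option against kg * m / (s^3 * K):
  A. kg·m/(s³·K): ✓ matches
  B. W/(m²·K): ✗ does not match
  C. J/(m·K): ✗ does not match
  D. W/(m·K): ✓ matches
  E. W/K: ✗ does not match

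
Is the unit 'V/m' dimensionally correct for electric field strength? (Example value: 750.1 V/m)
Yes

electric field strength has SI base units: kg * m / (A * s^3)
V/m reduces to the same SI base units, so it is a valid unit for electric field strength.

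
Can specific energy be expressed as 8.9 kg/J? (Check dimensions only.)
No

specific energy has SI base units: m^2 / s^2
kg/J does NOT reduce to m^2 / s^2; a valid unit for specific energy would be e.g. J/kg.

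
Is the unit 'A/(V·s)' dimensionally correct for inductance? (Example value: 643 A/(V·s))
No

inductance has SI base units: kg * m^2 / (A^2 * s^2)
A/(V·s) does NOT reduce to kg * m^2 / (A^2 * s^2); a valid unit for inductance would be e.g. H.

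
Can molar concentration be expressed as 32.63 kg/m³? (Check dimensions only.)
No

molar concentration has SI base units: mol / m^3
kg/m³ does NOT reduce to mol / m^3; a valid unit for molar concentration would be e.g. mol/m³.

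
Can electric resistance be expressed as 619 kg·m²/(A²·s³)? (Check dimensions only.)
Yes

electric resistance has SI base units: kg * m^2 / (A^2 * s^3)
kg·m²/(A²·s³) reduces to the same SI base units, so it is a valid unit for electric resistance.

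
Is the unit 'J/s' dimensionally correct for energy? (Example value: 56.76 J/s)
No

energy has SI base units: kg * m^2 / s^2
J/s does NOT reduce to kg * m^2 / s^2; a valid unit for energy would be e.g. J.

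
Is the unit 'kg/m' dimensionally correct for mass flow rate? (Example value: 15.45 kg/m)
No

mass flow rate has SI base units: kg / s
kg/m does NOT reduce to kg / s; a valid unit for mass flow rate would be e.g. kg/s.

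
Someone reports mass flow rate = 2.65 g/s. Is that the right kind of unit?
Yes

mass flow rate has SI base units: kg / s
g/s reduces to the same SI base units, so it is a valid unit for mass flow rate.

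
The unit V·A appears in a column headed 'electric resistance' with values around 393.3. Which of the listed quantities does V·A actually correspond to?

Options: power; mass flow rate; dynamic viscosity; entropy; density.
power

electric resistance should have units dimensionally equivalent to kg * m^2 / (A^2 * s^3) (e.g. Ω).
The given unit 'V·A' reduces to kg * m^2 / s^3. Of the listed options, that is the dimensionality of power.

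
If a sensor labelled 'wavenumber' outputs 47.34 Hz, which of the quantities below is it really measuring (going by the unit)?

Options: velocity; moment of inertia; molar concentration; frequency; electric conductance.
frequency

wavenumber should have units dimensionally equivalent to 1 / m (e.g. 1/m).
The given unit 'Hz' reduces to 1 / s. Of the listed options, that is the dimensionality of frequency.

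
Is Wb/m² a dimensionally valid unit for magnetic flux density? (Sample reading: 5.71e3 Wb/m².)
Yes

magnetic flux density has SI base units: kg / (A * s^2)
Wb/m² reduces to the same SI base units, so it is a valid unit for magnetic flux density.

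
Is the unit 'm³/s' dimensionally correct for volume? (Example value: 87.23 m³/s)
No

volume has SI base units: m^3
m³/s does NOT reduce to m^3; a valid unit for volume would be e.g. m³.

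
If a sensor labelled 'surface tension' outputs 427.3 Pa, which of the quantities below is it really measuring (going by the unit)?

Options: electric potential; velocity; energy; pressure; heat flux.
pressure

surface tension should have units dimensionally equivalent to kg / s^2 (e.g. N/m).
The given unit 'Pa' reduces to kg / (m * s^2). Of the listed options, that is the dimensionality of pressure.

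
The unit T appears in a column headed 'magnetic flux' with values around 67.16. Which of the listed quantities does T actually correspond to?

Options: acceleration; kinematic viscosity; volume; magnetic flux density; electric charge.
magnetic flux density

magnetic flux should have units dimensionally equivalent to kg * m^2 / (A * s^2) (e.g. Wb).
The given unit 'T' reduces to kg / (A * s^2). Of the listed options, that is the dimensionality of magnetic flux density.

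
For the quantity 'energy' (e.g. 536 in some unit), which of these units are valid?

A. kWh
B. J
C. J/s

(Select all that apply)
A, B

energy has SI base units: kg * m^2 / s^2

Checking each option against kg * m^2 / s^2:
  A. kWh: ✓ matches
  B. J: ✓ matches
  C. J/s: ✗ does not match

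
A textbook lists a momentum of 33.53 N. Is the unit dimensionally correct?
No

momentum has SI base units: kg * m / s
N does NOT reduce to kg * m / s; a valid unit for momentum would be e.g. kg·m/s.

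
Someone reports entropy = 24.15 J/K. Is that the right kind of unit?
Yes

entropy has SI base units: kg * m^2 / (s^2 * K)
J/K reduces to the same SI base units, so it is a valid unit for entropy.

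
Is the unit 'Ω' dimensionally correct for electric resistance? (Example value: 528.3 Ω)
Yes

electric resistance has SI base units: kg * m^2 / (A^2 * s^3)
Ω reduces to the same SI base units, so it is a valid unit for electric resistance.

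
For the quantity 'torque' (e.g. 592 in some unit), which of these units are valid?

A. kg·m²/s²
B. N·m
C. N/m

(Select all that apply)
A, B

torque has SI base units: kg * m^2 / s^2

Checking each option against kg * m^2 / s^2:
  A. kg·m²/s²: ✓ matches
  B. N·m: ✓ matches
  C. N/m: ✗ does not match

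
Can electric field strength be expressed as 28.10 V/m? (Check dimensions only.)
Yes

electric field strength has SI base units: kg * m / (A * s^3)
V/m reduces to the same SI base units, so it is a valid unit for electric field strength.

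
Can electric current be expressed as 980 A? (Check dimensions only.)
Yes

electric current has SI base units: A
A reduces to the same SI base units, so it is a valid unit for electric current.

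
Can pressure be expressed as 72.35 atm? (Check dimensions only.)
Yes

pressure has SI base units: kg / (m * s^2)
atm reduces to the same SI base units, so it is a valid unit for pressure.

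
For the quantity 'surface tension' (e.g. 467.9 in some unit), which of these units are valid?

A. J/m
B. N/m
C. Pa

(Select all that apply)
B

surface tension has SI base units: kg / s^2

Checking each option against kg / s^2:
  A. J/m: ✗ does not match
  B. N/m: ✓ matches
  C. Pa: ✗ does not match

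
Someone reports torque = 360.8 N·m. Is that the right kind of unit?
Yes

torque has SI base units: kg * m^2 / s^2
N·m reduces to the same SI base units, so it is a valid unit for torque.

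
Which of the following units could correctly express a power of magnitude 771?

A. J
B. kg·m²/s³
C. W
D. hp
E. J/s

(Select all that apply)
B, C, D, E

power has SI base units: kg * m^2 / s^3

Checking each option against kg * m^2 / s^3:
  A. J: ✗ does not match
  B. kg·m²/s³: ✓ matches
  C. W: ✓ matches
  D. hp: ✓ matches
  E. J/s: ✓ matches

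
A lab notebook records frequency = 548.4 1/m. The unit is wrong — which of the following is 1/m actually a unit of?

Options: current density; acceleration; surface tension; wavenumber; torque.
wavenumber

frequency should have units dimensionally equivalent to 1 / s (e.g. Hz).
The given unit '1/m' reduces to 1 / m. Of the listed options, that is the dimensionality of wavenumber.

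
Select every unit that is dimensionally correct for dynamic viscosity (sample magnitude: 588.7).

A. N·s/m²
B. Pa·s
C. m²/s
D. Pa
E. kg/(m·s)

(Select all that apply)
A, B, E

dynamic viscosity has SI base units: kg / (m * s)

Checking each option against kg / (m * s):
  A. N·s/m²: ✓ matches
  B. Pa·s: ✓ matches
  C. m²/s: ✗ does not match
  D. Pa: ✗ does not match
  E. kg/(m·s): ✓ matches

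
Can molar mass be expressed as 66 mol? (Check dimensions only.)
No

molar mass has SI base units: kg / mol
mol does NOT reduce to kg / mol; a valid unit for molar mass would be e.g. kg/mol.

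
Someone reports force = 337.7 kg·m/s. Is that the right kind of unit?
No

force has SI base units: kg * m / s^2
kg·m/s does NOT reduce to kg * m / s^2; a valid unit for force would be e.g. N.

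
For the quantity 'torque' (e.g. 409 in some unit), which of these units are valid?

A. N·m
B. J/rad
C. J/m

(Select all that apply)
A, B

torque has SI base units: kg * m^2 / s^2

Checking each option against kg * m^2 / s^2:
  A. N·m: ✓ matches
  B. J/rad: ✓ matches
  C. J/m: ✗ does not match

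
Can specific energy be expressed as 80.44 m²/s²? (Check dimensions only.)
Yes

specific energy has SI base units: m^2 / s^2
m²/s² reduces to the same SI base units, so it is a valid unit for specific energy.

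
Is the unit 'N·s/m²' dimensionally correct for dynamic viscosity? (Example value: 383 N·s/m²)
Yes

dynamic viscosity has SI base units: kg / (m * s)
N·s/m² reduces to the same SI base units, so it is a valid unit for dynamic viscosity.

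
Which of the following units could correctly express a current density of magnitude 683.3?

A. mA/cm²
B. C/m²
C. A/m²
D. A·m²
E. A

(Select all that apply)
A, C

current density has SI base units: A / m^2

Checking each option against A / m^2:
  A. mA/cm²: ✓ matches
  B. C/m²: ✗ does not match
  C. A/m²: ✓ matches
  D. A·m²: ✗ does not match
  E. A: ✗ does not match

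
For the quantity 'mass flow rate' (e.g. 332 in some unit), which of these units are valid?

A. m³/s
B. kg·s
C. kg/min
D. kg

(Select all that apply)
C

mass flow rate has SI base units: kg / s

Checking each option against kg / s:
  A. m³/s: ✗ does not match
  B. kg·s: ✗ does not match
  C. kg/min: ✓ matches
  D. kg: ✗ does not match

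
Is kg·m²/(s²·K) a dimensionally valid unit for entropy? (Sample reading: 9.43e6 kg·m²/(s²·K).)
Yes

entropy has SI base units: kg * m^2 / (s^2 * K)
kg·m²/(s²·K) reduces to the same SI base units, so it is a valid unit for entropy.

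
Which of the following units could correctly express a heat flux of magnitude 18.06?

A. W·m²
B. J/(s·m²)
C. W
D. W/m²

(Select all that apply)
B, D

heat flux has SI base units: kg / s^3

Checking each option against kg / s^3:
  A. W·m²: ✗ does not match
  B. J/(s·m²): ✓ matches
  C. W: ✗ does not match
  D. W/m²: ✓ matches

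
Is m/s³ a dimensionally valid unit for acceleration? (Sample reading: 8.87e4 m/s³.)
No

acceleration has SI base units: m / s^2
m/s³ does NOT reduce to m / s^2; a valid unit for acceleration would be e.g. m/s².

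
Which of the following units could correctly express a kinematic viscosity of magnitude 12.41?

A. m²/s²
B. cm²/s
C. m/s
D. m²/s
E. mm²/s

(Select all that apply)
B, D, E

kinematic viscosity has SI base units: m^2 / s

Checking each option against m^2 / s:
  A. m²/s²: ✗ does not match
  B. cm²/s: ✓ matches
  C. m/s: ✗ does not match
  D. m²/s: ✓ matches
  E. mm²/s: ✓ matches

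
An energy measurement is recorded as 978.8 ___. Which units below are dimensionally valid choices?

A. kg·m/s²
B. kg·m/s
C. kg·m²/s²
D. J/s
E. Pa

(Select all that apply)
C

energy has SI base units: kg * m^2 / s^2

Checking each option against kg * m^2 / s^2:
  A. kg·m/s²: ✗ does not match
  B. kg·m/s: ✗ does not match
  C. kg·m²/s²: ✓ matches
  D. J/s: ✗ does not match
  E. Pa: ✗ does not match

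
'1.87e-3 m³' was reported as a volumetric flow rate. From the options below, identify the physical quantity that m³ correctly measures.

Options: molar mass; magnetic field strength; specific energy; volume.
volume

volumetric flow rate should have units dimensionally equivalent to m^3 / s (e.g. m³/s).
The given unit 'm³' reduces to m^3. Of the listed options, that is the dimensionality of volume.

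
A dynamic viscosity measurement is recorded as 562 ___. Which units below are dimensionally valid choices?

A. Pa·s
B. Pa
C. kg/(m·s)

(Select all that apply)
A, C

dynamic viscosity has SI base units: kg / (m * s)

Checking each option against kg / (m * s):
  A. Pa·s: ✓ matches
  B. Pa: ✗ does not match
  C. kg/(m·s): ✓ matches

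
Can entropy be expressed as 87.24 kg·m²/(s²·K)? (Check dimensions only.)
Yes

entropy has SI base units: kg * m^2 / (s^2 * K)
kg·m²/(s²·K) reduces to the same SI base units, so it is a valid unit for entropy.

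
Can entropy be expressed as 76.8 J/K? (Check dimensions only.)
Yes

entropy has SI base units: kg * m^2 / (s^2 * K)
J/K reduces to the same SI base units, so it is a valid unit for entropy.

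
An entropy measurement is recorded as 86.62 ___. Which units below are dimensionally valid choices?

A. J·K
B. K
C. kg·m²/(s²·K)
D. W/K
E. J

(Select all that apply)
C

entropy has SI base units: kg * m^2 / (s^2 * K)

Checking each option against kg * m^2 / (s^2 * K):
  A. J·K: ✗ does not match
  B. K: ✗ does not match
  C. kg·m²/(s²·K): ✓ matches
  D. W/K: ✗ does not match
  E. J: ✗ does not match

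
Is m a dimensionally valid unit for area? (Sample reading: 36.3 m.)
No

area has SI base units: m^2
m does NOT reduce to m^2; a valid unit for area would be e.g. m².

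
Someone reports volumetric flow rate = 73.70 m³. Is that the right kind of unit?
No

volumetric flow rate has SI base units: m^3 / s
m³ does NOT reduce to m^3 / s; a valid unit for volumetric flow rate would be e.g. m³/s.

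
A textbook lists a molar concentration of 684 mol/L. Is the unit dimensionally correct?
Yes

molar concentration has SI base units: mol / m^3
mol/L reduces to the same SI base units, so it is a valid unit for molar concentration.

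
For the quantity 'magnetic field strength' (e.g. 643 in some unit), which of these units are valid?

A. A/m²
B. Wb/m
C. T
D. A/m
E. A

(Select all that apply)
D

magnetic field strength has SI base units: A / m

Checking each option against A / m:
  A. A/m²: ✗ does not match
  B. Wb/m: ✗ does not match
  C. T: ✗ does not match
  D. A/m: ✓ matches
  E. A: ✗ does not match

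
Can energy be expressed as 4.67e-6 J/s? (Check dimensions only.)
No

energy has SI base units: kg * m^2 / s^2
J/s does NOT reduce to kg * m^2 / s^2; a valid unit for energy would be e.g. J.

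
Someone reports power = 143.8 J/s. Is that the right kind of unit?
Yes

power has SI base units: kg * m^2 / s^3
J/s reduces to the same SI base units, so it is a valid unit for power.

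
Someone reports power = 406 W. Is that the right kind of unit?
Yes

power has SI base units: kg * m^2 / s^3
W reduces to the same SI base units, so it is a valid unit for power.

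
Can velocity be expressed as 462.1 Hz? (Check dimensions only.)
No

velocity has SI base units: m / s
Hz does NOT reduce to m / s; a valid unit for velocity would be e.g. m/s.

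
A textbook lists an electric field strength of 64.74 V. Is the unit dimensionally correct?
No

electric field strength has SI base units: kg * m / (A * s^3)
V does NOT reduce to kg * m / (A * s^3); a valid unit for electric field strength would be e.g. V/m.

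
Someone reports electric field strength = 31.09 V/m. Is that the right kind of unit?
Yes

electric field strength has SI base units: kg * m / (A * s^3)
V/m reduces to the same SI base units, so it is a valid unit for electric field strength.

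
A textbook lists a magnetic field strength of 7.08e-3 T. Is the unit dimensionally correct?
No

magnetic field strength has SI base units: A / m
T does NOT reduce to A / m; a valid unit for magnetic field strength would be e.g. A/m.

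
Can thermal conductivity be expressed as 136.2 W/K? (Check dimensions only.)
No

thermal conductivity has SI base units: kg * m / (s^3 * K)
W/K does NOT reduce to kg * m / (s^3 * K); a valid unit for thermal conductivity would be e.g. W/(m·K).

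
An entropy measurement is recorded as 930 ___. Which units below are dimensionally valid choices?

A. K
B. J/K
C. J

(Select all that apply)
B

entropy has SI base units: kg * m^2 / (s^2 * K)

Checking each option against kg * m^2 / (s^2 * K):
  A. K: ✗ does not match
  B. J/K: ✓ matches
  C. J: ✗ does not match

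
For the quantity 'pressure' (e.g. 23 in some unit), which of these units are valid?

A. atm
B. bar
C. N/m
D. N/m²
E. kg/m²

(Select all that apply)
A, B, D

pressure has SI base units: kg / (m * s^2)

Checking each option against kg / (m * s^2):
  A. atm: ✓ matches
  B. bar: ✓ matches
  C. N/m: ✗ does not match
  D. N/m²: ✓ matches
  E. kg/m²: ✗ does not match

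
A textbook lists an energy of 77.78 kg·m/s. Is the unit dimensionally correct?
No

energy has SI base units: kg * m^2 / s^2
kg·m/s does NOT reduce to kg * m^2 / s^2; a valid unit for energy would be e.g. J.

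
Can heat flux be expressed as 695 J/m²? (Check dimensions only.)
No

heat flux has SI base units: kg / s^3
J/m² does NOT reduce to kg / s^3; a valid unit for heat flux would be e.g. W/m².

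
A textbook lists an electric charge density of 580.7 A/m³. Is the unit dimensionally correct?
No

electric charge density has SI base units: A * s / m^3
A/m³ does NOT reduce to A * s / m^3; a valid unit for electric charge density would be e.g. C/m³.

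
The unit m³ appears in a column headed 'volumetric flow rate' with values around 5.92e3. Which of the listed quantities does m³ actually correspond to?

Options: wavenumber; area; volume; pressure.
volume

volumetric flow rate should have units dimensionally equivalent to m^3 / s (e.g. m³/s).
The given unit 'm³' reduces to m^3. Of the listed options, that is the dimensionality of volume.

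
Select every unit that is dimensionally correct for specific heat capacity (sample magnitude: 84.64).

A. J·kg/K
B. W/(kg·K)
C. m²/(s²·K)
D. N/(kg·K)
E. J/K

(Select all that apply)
C

specific heat capacity has SI base units: m^2 / (s^2 * K)

Checking each option against m^2 / (s^2 * K):
  A. J·kg/K: ✗ does not match
  B. W/(kg·K): ✗ does not match
  C. m²/(s²·K): ✓ matches
  D. N/(kg·K): ✗ does not match
  E. J/K: ✗ does not match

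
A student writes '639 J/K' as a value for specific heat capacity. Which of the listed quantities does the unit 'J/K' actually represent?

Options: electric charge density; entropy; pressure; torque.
entropy

specific heat capacity should have units dimensionally equivalent to m^2 / (s^2 * K) (e.g. J/(kg·K)).
The given unit 'J/K' reduces to kg * m^2 / (s^2 * K). Of the listed options, that is the dimensionality of entropy.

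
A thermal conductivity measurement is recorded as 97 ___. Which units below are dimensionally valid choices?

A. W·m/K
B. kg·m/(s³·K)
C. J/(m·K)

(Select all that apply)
B

thermal conductivity has SI base units: kg * m / (s^3 * K)

Checking each option against kg * m / (s^3 * K):
  A. W·m/K: ✗ does not match
  B. kg·m/(s³·K): ✓ matches
  C. J/(m·K): ✗ does not match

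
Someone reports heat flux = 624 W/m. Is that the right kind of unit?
No

heat flux has SI base units: kg / s^3
W/m does NOT reduce to kg / s^3; a valid unit for heat flux would be e.g. W/m².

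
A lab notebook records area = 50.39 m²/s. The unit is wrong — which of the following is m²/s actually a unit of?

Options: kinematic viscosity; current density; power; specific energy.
kinematic viscosity

area should have units dimensionally equivalent to m^2 (e.g. m²).
The given unit 'm²/s' reduces to m^2 / s. Of the listed options, that is the dimensionality of kinematic viscosity.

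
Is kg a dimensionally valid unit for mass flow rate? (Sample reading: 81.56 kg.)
No

mass flow rate has SI base units: kg / s
kg does NOT reduce to kg / s; a valid unit for mass flow rate would be e.g. kg/s.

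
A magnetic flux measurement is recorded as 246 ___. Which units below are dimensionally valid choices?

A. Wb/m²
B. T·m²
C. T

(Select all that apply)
B

magnetic flux has SI base units: kg * m^2 / (A * s^2)

Checking each option against kg * m^2 / (A * s^2):
  A. Wb/m²: ✗ does not match
  B. T·m²: ✓ matches
  C. T: ✗ does not match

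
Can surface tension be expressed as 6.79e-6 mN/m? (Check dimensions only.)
Yes

surface tension has SI base units: kg / s^2
mN/m reduces to the same SI base units, so it is a valid unit for surface tension.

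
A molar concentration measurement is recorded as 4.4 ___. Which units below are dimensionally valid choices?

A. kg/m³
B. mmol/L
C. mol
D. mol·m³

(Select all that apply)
B

molar concentration has SI base units: mol / m^3

Checking each option against mol / m^3:
  A. kg/m³: ✗ does not match
  B. mmol/L: ✓ matches
  C. mol: ✗ does not match
  D. mol·m³: ✗ does not match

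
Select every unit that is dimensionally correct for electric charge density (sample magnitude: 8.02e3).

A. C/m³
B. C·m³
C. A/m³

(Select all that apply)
A

electric charge density has SI base units: A * s / m^3

Checking each option against A * s / m^3:
  A. C/m³: ✓ matches
  B. C·m³: ✗ does not match
  C. A/m³: ✗ does not match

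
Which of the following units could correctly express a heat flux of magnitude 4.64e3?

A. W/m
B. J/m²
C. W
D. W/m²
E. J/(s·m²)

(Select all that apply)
D, E

heat flux has SI base units: kg / s^3

Checking each option against kg / s^3:
  A. W/m: ✗ does not match
  B. J/m²: ✗ does not match
  C. W: ✗ does not match
  D. W/m²: ✓ matches
  E. J/(s·m²): ✓ matches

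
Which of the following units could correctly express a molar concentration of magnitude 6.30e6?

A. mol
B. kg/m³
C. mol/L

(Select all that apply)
C

molar concentration has SI base units: mol / m^3

Checking each option against mol / m^3:
  A. mol: ✗ does not match
  B. kg/m³: ✗ does not match
  C. mol/L: ✓ matches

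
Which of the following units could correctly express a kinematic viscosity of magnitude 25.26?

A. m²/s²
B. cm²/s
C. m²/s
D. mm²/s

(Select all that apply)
B, C, D

kinematic viscosity has SI base units: m^2 / s

Checking each option against m^2 / s:
  A. m²/s²: ✗ does not match
  B. cm²/s: ✓ matches
  C. m²/s: ✓ matches
  D. mm²/s: ✓ matches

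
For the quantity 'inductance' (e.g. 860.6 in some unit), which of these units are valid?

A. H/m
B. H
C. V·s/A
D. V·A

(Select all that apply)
B, C

inductance has SI base units: kg * m^2 / (A^2 * s^2)

Checking each option against kg * m^2 / (A^2 * s^2):
  A. H/m: ✗ does not match
  B. H: ✓ matches
  C. V·s/A: ✓ matches
  D. V·A: ✗ does not match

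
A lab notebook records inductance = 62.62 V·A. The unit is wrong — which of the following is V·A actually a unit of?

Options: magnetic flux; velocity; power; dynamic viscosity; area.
power

inductance should have units dimensionally equivalent to kg * m^2 / (A^2 * s^2) (e.g. H).
The given unit 'V·A' reduces to kg * m^2 / s^3. Of the listed options, that is the dimensionality of power.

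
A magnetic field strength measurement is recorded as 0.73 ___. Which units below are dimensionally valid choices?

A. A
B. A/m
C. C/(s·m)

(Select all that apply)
B, C

magnetic field strength has SI base units: A / m

Checking each option against A / m:
  A. A: ✗ does not match
  B. A/m: ✓ matches
  C. C/(s·m): ✓ matches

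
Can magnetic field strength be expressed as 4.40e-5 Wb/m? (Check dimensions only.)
No

magnetic field strength has SI base units: A / m
Wb/m does NOT reduce to A / m; a valid unit for magnetic field strength would be e.g. A/m.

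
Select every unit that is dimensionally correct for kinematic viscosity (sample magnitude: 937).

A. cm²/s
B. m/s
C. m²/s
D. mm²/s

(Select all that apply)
A, C, D

kinematic viscosity has SI base units: m^2 / s

Checking each option against m^2 / s:
  A. cm²/s: ✓ matches
  B. m/s: ✗ does not match
  C. m²/s: ✓ matches
  D. mm²/s: ✓ matches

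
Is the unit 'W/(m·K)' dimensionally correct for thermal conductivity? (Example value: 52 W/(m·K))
Yes

thermal conductivity has SI base units: kg * m / (s^3 * K)
W/(m·K) reduces to the same SI base units, so it is a valid unit for thermal conductivity.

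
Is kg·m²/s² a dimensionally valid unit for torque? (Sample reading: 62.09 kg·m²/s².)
Yes

torque has SI base units: kg * m^2 / s^2
kg·m²/s² reduces to the same SI base units, so it is a valid unit for torque.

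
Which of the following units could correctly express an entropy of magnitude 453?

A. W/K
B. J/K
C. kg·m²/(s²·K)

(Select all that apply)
B, C

entropy has SI base units: kg * m^2 / (s^2 * K)

Checking each option against kg * m^2 / (s^2 * K):
  A. W/K: ✗ does not match
  B. J/K: ✓ matches
  C. kg·m²/(s²·K): ✓ matches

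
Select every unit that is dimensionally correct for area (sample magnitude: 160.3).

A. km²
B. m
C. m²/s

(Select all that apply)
A

area has SI base units: m^2

Checking each option against m^2:
  A. km²: ✓ matches
  B. m: ✗ does not match
  C. m²/s: ✗ does not match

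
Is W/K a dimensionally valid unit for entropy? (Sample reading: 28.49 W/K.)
No

entropy has SI base units: kg * m^2 / (s^2 * K)
W/K does NOT reduce to kg * m^2 / (s^2 * K); a valid unit for entropy would be e.g. J/K.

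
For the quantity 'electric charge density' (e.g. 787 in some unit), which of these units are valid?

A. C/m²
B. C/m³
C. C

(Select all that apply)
B

electric charge density has SI base units: A * s / m^3

Checking each option against A * s / m^3:
  A. C/m²: ✗ does not match
  B. C/m³: ✓ matches
  C. C: ✗ does not match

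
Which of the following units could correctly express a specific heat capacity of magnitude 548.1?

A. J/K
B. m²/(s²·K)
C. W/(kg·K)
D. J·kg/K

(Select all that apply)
B

specific heat capacity has SI base units: m^2 / (s^2 * K)

Checking each option against m^2 / (s^2 * K):
  A. J/K: ✗ does not match
  B. m²/(s²·K): ✓ matches
  C. W/(kg·K): ✗ does not match
  D. J·kg/K: ✗ does not match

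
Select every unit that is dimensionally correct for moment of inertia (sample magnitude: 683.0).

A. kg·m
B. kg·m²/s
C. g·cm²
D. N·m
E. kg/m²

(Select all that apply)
C

moment of inertia has SI base units: kg * m^2

Checking each option against kg * m^2:
  A. kg·m: ✗ does not match
  B. kg·m²/s: ✗ does not match
  C. g·cm²: ✓ matches
  D. N·m: ✗ does not match
  E. kg/m²: ✗ does not match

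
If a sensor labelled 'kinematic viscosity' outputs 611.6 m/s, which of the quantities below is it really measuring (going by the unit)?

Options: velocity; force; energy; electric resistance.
velocity

kinematic viscosity should have units dimensionally equivalent to m^2 / s (e.g. m²/s).
The given unit 'm/s' reduces to m / s. Of the listed options, that is the dimensionality of velocity.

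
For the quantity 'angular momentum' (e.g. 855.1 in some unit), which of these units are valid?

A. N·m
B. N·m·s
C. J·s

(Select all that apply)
B, C

angular momentum has SI base units: kg * m^2 / s

Checking each option against kg * m^2 / s:
  A. N·m: ✗ does not match
  B. N·m·s: ✓ matches
  C. J·s: ✓ matches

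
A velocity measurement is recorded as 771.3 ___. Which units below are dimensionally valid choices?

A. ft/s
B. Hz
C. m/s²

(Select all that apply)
A

velocity has SI base units: m / s

Checking each option against m / s:
  A. ft/s: ✓ matches
  B. Hz: ✗ does not match
  C. m/s²: ✗ does not match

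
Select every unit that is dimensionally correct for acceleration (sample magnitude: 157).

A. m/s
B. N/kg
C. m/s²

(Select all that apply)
B, C

acceleration has SI base units: m / s^2

Checking each option against m / s^2:
  A. m/s: ✗ does not match
  B. N/kg: ✓ matches
  C. m/s²: ✓ matches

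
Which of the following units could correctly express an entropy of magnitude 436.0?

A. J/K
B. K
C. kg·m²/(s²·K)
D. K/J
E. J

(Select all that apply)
A, C

entropy has SI base units: kg * m^2 / (s^2 * K)

Checking each option against kg * m^2 / (s^2 * K):
  A. J/K: ✓ matches
  B. K: ✗ does not match
  C. kg·m²/(s²·K): ✓ matches
  D. K/J: ✗ does not match
  E. J: ✗ does not match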